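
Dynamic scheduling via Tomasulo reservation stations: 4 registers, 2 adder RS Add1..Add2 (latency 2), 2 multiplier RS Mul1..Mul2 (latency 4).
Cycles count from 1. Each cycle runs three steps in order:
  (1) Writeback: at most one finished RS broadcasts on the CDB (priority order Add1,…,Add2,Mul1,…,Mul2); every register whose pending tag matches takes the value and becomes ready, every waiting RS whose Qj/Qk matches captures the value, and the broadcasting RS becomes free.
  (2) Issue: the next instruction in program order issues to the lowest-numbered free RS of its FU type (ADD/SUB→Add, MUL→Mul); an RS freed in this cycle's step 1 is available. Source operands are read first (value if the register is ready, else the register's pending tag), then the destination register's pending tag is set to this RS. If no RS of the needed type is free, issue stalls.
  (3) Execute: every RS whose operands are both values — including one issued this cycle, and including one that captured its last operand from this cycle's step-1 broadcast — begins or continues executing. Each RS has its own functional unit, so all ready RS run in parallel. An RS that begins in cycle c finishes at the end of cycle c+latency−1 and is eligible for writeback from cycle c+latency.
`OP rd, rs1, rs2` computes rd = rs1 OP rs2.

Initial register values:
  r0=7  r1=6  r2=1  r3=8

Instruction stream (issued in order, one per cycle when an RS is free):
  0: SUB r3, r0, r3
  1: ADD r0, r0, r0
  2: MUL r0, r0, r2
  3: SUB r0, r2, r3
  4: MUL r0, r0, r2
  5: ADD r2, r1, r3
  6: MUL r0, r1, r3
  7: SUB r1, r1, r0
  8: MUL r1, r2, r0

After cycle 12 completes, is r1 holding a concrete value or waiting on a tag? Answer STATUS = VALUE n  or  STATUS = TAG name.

  c1: issue SUB r3<-Add1  regs: r0:7,r1:6,r2:1,r3:Add1
  c2: issue ADD r0<-Add2  regs: r0:Add2,r1:6,r2:1,r3:Add1
  c3: CDB Add1=-1; issue MUL r0<-Mul1  regs: r0:Mul1,r1:6,r2:1,r3:-1
  c4: CDB Add2=14; issue SUB r0<-Add1  regs: r0:Add1,r1:6,r2:1,r3:-1
  c5: issue MUL r0<-Mul2  regs: r0:Mul2,r1:6,r2:1,r3:-1
  c6: CDB Add1=2; issue ADD r2<-Add1  regs: r0:Mul2,r1:6,r2:Add1,r3:-1
  c7: stall  regs: r0:Mul2,r1:6,r2:Add1,r3:-1
  c8: CDB Add1=5; stall  regs: r0:Mul2,r1:6,r2:5,r3:-1
  c9: CDB Mul1=14; issue MUL r0<-Mul1  regs: r0:Mul1,r1:6,r2:5,r3:-1
  c10: CDB Mul2=2; issue SUB r1<-Add1  regs: r0:Mul1,r1:Add1,r2:5,r3:-1
  c11: issue MUL r1<-Mul2  regs: r0:Mul1,r1:Mul2,r2:5,r3:-1
  c12: -  regs: r0:Mul1,r1:Mul2,r2:5,r3:-1

STATUS = TAG Mul2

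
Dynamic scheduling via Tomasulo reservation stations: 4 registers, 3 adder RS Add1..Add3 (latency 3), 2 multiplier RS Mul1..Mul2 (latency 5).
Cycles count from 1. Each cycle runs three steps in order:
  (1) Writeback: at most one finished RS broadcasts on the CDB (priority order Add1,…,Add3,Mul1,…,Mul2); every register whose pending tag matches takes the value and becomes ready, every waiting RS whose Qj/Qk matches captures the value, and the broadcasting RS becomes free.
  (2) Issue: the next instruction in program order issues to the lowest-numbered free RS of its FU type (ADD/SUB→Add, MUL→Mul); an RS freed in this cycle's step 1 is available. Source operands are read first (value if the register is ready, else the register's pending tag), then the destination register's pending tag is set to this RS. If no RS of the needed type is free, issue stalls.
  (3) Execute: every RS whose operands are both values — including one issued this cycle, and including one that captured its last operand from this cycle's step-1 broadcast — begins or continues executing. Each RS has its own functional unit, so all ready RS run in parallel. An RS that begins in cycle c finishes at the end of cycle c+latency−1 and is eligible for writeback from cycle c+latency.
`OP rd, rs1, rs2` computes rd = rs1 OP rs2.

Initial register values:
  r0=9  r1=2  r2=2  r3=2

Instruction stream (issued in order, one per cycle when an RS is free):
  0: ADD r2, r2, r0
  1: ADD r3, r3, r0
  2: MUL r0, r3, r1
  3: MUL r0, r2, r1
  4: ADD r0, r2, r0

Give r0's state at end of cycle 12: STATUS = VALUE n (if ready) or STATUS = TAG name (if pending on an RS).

STATUS = VALUE 33

  c1: issue ADD r2<-Add1  regs: r0:9,r1:2,r2:Add1,r3:2
  c2: issue ADD r3<-Add2  regs: r0:9,r1:2,r2:Add1,r3:Add2
  c3: issue MUL r0<-Mul1  regs: r0:Mul1,r1:2,r2:Add1,r3:Add2
  c4: CDB Add1=11; issue MUL r0<-Mul2  regs: r0:Mul2,r1:2,r2:11,r3:Add2
  c5: CDB Add2=11; issue ADD r0<-Add1  regs: r0:Add1,r1:2,r2:11,r3:11
  c6: -  regs: r0:Add1,r1:2,r2:11,r3:11
  c7: -  regs: r0:Add1,r1:2,r2:11,r3:11
  c8: -  regs: r0:Add1,r1:2,r2:11,r3:11
  c9: CDB Mul2=22  regs: r0:Add1,r1:2,r2:11,r3:11
  c10: CDB Mul1=22  regs: r0:Add1,r1:2,r2:11,r3:11
  c11: -  regs: r0:Add1,r1:2,r2:11,r3:11
  c12: CDB Add1=33  regs: r0:33,r1:2,r2:11,r3:11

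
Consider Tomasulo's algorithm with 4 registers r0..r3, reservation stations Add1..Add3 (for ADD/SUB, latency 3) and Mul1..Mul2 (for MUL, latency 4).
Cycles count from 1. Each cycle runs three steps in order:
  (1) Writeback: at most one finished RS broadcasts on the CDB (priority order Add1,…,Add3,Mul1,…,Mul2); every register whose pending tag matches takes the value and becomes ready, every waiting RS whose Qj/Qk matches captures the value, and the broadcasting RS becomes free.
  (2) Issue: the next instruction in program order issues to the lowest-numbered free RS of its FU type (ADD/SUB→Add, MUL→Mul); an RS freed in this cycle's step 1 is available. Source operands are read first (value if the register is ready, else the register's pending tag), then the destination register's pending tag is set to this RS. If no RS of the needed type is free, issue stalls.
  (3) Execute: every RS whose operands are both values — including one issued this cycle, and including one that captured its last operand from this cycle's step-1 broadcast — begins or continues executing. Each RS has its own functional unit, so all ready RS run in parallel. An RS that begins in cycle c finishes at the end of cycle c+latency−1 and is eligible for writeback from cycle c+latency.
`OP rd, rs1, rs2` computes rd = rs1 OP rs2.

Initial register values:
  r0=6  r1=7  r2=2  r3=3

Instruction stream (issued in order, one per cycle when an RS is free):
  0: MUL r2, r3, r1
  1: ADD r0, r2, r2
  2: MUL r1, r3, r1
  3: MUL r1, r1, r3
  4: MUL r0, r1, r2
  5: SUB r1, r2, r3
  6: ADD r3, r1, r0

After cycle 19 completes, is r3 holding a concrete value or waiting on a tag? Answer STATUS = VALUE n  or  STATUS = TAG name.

cycle 1: issue MUL r2<-Mul1 // r0:6,r1:7,r2:Mul1,r3:3
cycle 2: issue ADD r0<-Add1 // r0:Add1,r1:7,r2:Mul1,r3:3
cycle 3: issue MUL r1<-Mul2 // r0:Add1,r1:Mul2,r2:Mul1,r3:3
cycle 4: stall // r0:Add1,r1:Mul2,r2:Mul1,r3:3
cycle 5: CDB Mul1=21; issue MUL r1<-Mul1 // r0:Add1,r1:Mul1,r2:21,r3:3
cycle 6: stall // r0:Add1,r1:Mul1,r2:21,r3:3
cycle 7: CDB Mul2=21; issue MUL r0<-Mul2 // r0:Mul2,r1:Mul1,r2:21,r3:3
cycle 8: CDB Add1=42; issue SUB r1<-Add1 // r0:Mul2,r1:Add1,r2:21,r3:3
cycle 9: issue ADD r3<-Add2 // r0:Mul2,r1:Add1,r2:21,r3:Add2
cycle 10: - // r0:Mul2,r1:Add1,r2:21,r3:Add2
cycle 11: CDB Add1=18 // r0:Mul2,r1:18,r2:21,r3:Add2
cycle 12: CDB Mul1=63 // r0:Mul2,r1:18,r2:21,r3:Add2
cycle 13: - // r0:Mul2,r1:18,r2:21,r3:Add2
cycle 14: - // r0:Mul2,r1:18,r2:21,r3:Add2
cycle 15: - // r0:Mul2,r1:18,r2:21,r3:Add2
cycle 16: CDB Mul2=1323 // r0:1323,r1:18,r2:21,r3:Add2
cycle 17: - // r0:1323,r1:18,r2:21,r3:Add2
cycle 18: - // r0:1323,r1:18,r2:21,r3:Add2
cycle 19: CDB Add2=1341 // r0:1323,r1:18,r2:21,r3:1341

STATUS = VALUE 1341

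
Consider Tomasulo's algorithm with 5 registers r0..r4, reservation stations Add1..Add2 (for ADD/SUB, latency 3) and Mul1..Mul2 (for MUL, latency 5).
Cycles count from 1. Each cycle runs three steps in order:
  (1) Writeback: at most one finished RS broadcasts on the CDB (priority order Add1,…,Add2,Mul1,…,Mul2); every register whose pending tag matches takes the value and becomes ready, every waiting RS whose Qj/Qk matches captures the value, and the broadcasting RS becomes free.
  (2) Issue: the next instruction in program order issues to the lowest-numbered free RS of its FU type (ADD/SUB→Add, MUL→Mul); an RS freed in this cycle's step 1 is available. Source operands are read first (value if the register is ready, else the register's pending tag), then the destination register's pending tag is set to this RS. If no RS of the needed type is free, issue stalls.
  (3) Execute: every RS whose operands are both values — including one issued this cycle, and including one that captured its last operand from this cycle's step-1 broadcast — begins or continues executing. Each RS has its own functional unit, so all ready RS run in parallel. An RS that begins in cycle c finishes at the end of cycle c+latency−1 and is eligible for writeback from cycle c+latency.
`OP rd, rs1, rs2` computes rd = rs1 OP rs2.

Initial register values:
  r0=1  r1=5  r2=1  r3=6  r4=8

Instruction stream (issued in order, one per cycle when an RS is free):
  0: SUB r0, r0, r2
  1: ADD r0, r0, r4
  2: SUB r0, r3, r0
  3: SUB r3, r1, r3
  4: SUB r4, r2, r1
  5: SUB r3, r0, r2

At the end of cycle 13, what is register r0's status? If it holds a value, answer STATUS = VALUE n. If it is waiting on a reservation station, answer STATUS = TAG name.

STATUS = VALUE -2

cycle 1: issue SUB r0<-Add1 // r0:Add1,r1:5,r2:1,r3:6,r4:8
cycle 2: issue ADD r0<-Add2 // r0:Add2,r1:5,r2:1,r3:6,r4:8
cycle 3: stall // r0:Add2,r1:5,r2:1,r3:6,r4:8
cycle 4: CDB Add1=0; issue SUB r0<-Add1 // r0:Add1,r1:5,r2:1,r3:6,r4:8
cycle 5: stall // r0:Add1,r1:5,r2:1,r3:6,r4:8
cycle 6: stall // r0:Add1,r1:5,r2:1,r3:6,r4:8
cycle 7: CDB Add2=8; issue SUB r3<-Add2 // r0:Add1,r1:5,r2:1,r3:Add2,r4:8
cycle 8: stall // r0:Add1,r1:5,r2:1,r3:Add2,r4:8
cycle 9: stall // r0:Add1,r1:5,r2:1,r3:Add2,r4:8
cycle 10: CDB Add1=-2; issue SUB r4<-Add1 // r0:-2,r1:5,r2:1,r3:Add2,r4:Add1
cycle 11: CDB Add2=-1; issue SUB r3<-Add2 // r0:-2,r1:5,r2:1,r3:Add2,r4:Add1
cycle 12: - // r0:-2,r1:5,r2:1,r3:Add2,r4:Add1
cycle 13: CDB Add1=-4 // r0:-2,r1:5,r2:1,r3:Add2,r4:-4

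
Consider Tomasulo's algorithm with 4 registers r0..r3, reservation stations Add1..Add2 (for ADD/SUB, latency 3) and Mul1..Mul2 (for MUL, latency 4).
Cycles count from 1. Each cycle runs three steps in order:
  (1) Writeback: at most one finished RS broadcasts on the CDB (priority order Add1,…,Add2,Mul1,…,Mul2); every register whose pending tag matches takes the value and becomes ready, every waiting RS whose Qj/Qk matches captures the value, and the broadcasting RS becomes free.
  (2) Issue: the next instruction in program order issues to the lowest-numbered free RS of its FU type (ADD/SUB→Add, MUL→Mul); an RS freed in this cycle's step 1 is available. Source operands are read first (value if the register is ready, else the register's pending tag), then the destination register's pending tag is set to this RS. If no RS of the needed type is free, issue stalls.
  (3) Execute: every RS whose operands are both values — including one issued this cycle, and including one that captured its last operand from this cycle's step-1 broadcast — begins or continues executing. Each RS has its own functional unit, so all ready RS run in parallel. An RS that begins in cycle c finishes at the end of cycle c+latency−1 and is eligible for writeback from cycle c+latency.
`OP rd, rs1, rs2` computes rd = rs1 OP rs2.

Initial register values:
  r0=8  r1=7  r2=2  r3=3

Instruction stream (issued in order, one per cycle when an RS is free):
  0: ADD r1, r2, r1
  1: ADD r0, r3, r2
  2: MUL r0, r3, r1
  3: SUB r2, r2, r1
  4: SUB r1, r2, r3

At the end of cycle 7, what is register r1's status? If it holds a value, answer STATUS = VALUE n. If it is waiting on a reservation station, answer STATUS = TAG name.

  c1: issue ADD r1<-Add1  regs: r0:8,r1:Add1,r2:2,r3:3
  c2: issue ADD r0<-Add2  regs: r0:Add2,r1:Add1,r2:2,r3:3
  c3: issue MUL r0<-Mul1  regs: r0:Mul1,r1:Add1,r2:2,r3:3
  c4: CDB Add1=9; issue SUB r2<-Add1  regs: r0:Mul1,r1:9,r2:Add1,r3:3
  c5: CDB Add2=5; issue SUB r1<-Add2  regs: r0:Mul1,r1:Add2,r2:Add1,r3:3
  c6: -  regs: r0:Mul1,r1:Add2,r2:Add1,r3:3
  c7: CDB Add1=-7  regs: r0:Mul1,r1:Add2,r2:-7,r3:3

STATUS = TAG Add2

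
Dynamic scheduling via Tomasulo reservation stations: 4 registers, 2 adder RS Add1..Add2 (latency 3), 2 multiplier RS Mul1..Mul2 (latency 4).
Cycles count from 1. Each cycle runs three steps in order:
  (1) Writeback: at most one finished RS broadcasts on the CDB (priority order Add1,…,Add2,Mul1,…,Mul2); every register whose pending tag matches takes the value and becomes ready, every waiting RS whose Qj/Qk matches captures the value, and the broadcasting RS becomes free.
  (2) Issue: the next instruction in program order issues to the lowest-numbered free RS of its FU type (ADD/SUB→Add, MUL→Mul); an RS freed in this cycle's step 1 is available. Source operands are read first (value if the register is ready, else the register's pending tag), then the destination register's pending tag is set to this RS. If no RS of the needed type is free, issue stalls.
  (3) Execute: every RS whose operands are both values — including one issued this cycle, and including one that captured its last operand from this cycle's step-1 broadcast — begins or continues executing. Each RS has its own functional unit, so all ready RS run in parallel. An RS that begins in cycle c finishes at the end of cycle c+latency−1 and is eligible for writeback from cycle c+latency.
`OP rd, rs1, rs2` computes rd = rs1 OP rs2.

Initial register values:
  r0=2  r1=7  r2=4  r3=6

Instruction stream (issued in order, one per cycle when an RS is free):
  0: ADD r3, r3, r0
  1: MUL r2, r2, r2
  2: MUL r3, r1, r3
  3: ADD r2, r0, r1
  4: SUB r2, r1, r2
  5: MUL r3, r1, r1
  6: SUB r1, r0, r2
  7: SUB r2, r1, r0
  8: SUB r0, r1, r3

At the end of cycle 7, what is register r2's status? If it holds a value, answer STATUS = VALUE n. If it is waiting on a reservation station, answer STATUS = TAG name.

cycle 1: issue ADD r3<-Add1 // r0:2,r1:7,r2:4,r3:Add1
cycle 2: issue MUL r2<-Mul1 // r0:2,r1:7,r2:Mul1,r3:Add1
cycle 3: issue MUL r3<-Mul2 // r0:2,r1:7,r2:Mul1,r3:Mul2
cycle 4: CDB Add1=8; issue ADD r2<-Add1 // r0:2,r1:7,r2:Add1,r3:Mul2
cycle 5: issue SUB r2<-Add2 // r0:2,r1:7,r2:Add2,r3:Mul2
cycle 6: CDB Mul1=16; issue MUL r3<-Mul1 // r0:2,r1:7,r2:Add2,r3:Mul1
cycle 7: CDB Add1=9; issue SUB r1<-Add1 // r0:2,r1:Add1,r2:Add2,r3:Mul1

STATUS = TAG Add2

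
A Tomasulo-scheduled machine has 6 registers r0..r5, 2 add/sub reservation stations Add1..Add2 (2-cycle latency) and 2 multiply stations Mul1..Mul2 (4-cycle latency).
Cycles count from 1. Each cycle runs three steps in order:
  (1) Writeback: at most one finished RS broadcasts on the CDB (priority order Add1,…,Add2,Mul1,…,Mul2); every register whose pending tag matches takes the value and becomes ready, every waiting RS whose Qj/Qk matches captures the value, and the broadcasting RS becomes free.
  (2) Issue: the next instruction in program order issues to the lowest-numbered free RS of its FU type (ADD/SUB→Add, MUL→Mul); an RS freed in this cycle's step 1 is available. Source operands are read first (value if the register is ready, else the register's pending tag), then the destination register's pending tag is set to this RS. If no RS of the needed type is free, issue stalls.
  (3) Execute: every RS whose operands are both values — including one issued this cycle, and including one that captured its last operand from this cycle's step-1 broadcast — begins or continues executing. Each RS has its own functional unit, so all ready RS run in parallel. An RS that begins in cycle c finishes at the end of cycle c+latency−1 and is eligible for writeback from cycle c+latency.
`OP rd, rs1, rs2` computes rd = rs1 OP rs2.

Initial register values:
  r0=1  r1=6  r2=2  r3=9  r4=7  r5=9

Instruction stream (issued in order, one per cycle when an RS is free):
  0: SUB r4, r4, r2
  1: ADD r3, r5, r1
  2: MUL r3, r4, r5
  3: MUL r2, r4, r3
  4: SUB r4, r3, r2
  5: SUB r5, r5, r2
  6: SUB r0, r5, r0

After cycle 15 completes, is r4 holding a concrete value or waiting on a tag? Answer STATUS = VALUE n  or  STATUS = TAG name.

STATUS = VALUE -180

  c1: issue SUB r4<-Add1  regs: r0:1,r1:6,r2:2,r3:9,r4:Add1,r5:9
  c2: issue ADD r3<-Add2  regs: r0:1,r1:6,r2:2,r3:Add2,r4:Add1,r5:9
  c3: CDB Add1=5; issue MUL r3<-Mul1  regs: r0:1,r1:6,r2:2,r3:Mul1,r4:5,r5:9
  c4: CDB Add2=15; issue MUL r2<-Mul2  regs: r0:1,r1:6,r2:Mul2,r3:Mul1,r4:5,r5:9
  c5: issue SUB r4<-Add1  regs: r0:1,r1:6,r2:Mul2,r3:Mul1,r4:Add1,r5:9
  c6: issue SUB r5<-Add2  regs: r0:1,r1:6,r2:Mul2,r3:Mul1,r4:Add1,r5:Add2
  c7: CDB Mul1=45; stall  regs: r0:1,r1:6,r2:Mul2,r3:45,r4:Add1,r5:Add2
  c8: stall  regs: r0:1,r1:6,r2:Mul2,r3:45,r4:Add1,r5:Add2
  c9: stall  regs: r0:1,r1:6,r2:Mul2,r3:45,r4:Add1,r5:Add2
  c10: stall  regs: r0:1,r1:6,r2:Mul2,r3:45,r4:Add1,r5:Add2
  c11: CDB Mul2=225; stall  regs: r0:1,r1:6,r2:225,r3:45,r4:Add1,r5:Add2
  c12: stall  regs: r0:1,r1:6,r2:225,r3:45,r4:Add1,r5:Add2
  c13: CDB Add1=-180; issue SUB r0<-Add1  regs: r0:Add1,r1:6,r2:225,r3:45,r4:-180,r5:Add2
  c14: CDB Add2=-216  regs: r0:Add1,r1:6,r2:225,r3:45,r4:-180,r5:-216
  c15: -  regs: r0:Add1,r1:6,r2:225,r3:45,r4:-180,r5:-216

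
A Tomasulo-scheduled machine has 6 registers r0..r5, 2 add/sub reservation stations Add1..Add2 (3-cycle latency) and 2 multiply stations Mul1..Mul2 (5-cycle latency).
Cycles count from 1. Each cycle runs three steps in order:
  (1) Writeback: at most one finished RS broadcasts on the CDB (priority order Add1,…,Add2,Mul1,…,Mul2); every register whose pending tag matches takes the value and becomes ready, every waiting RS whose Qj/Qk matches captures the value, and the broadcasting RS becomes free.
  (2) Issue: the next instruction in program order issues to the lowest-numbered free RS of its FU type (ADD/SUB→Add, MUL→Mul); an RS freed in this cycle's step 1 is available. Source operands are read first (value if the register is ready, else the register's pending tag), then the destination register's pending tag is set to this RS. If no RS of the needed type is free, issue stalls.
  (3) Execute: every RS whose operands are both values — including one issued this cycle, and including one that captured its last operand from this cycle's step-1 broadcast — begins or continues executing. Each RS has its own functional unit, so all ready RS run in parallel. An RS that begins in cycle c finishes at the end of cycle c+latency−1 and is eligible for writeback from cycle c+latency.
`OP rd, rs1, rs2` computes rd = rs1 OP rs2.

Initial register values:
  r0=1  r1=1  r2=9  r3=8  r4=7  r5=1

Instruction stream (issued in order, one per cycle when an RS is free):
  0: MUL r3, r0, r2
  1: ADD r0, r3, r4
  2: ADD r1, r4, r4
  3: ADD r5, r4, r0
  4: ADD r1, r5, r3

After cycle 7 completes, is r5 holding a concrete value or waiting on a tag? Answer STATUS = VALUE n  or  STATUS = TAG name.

c1: issue MUL r3<-Mul1 | r0:1,r1:1,r2:9,r3:Mul1,r4:7,r5:1
c2: issue ADD r0<-Add1 | r0:Add1,r1:1,r2:9,r3:Mul1,r4:7,r5:1
c3: issue ADD r1<-Add2 | r0:Add1,r1:Add2,r2:9,r3:Mul1,r4:7,r5:1
c4: stall | r0:Add1,r1:Add2,r2:9,r3:Mul1,r4:7,r5:1
c5: stall | r0:Add1,r1:Add2,r2:9,r3:Mul1,r4:7,r5:1
c6: CDB Add2=14; issue ADD r5<-Add2 | r0:Add1,r1:14,r2:9,r3:Mul1,r4:7,r5:Add2
c7: CDB Mul1=9; stall | r0:Add1,r1:14,r2:9,r3:9,r4:7,r5:Add2

STATUS = TAG Add2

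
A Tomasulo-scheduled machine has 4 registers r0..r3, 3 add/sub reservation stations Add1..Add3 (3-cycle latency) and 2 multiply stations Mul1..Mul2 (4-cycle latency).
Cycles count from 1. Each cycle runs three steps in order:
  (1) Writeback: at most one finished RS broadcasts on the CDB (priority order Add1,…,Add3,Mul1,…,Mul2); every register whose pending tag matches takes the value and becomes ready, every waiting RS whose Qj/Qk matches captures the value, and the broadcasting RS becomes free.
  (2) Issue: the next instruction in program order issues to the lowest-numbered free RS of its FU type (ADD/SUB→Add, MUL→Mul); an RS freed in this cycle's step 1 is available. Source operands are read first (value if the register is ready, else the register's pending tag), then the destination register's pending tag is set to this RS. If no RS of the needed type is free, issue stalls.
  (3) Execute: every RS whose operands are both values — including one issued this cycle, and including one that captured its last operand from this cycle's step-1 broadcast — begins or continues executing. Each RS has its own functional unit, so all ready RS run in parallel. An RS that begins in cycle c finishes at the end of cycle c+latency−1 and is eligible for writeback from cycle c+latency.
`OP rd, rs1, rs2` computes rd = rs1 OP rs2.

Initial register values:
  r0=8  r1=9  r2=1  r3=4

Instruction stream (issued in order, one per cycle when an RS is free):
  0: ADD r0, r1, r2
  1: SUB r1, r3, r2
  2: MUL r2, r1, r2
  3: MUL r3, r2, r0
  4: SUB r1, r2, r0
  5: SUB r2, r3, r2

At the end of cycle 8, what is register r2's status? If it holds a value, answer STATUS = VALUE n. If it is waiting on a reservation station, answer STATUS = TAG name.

cycle 1: issue ADD r0<-Add1 // r0:Add1,r1:9,r2:1,r3:4
cycle 2: issue SUB r1<-Add2 // r0:Add1,r1:Add2,r2:1,r3:4
cycle 3: issue MUL r2<-Mul1 // r0:Add1,r1:Add2,r2:Mul1,r3:4
cycle 4: CDB Add1=10; issue MUL r3<-Mul2 // r0:10,r1:Add2,r2:Mul1,r3:Mul2
cycle 5: CDB Add2=3; issue SUB r1<-Add1 // r0:10,r1:Add1,r2:Mul1,r3:Mul2
cycle 6: issue SUB r2<-Add2 // r0:10,r1:Add1,r2:Add2,r3:Mul2
cycle 7: - // r0:10,r1:Add1,r2:Add2,r3:Mul2
cycle 8: - // r0:10,r1:Add1,r2:Add2,r3:Mul2

STATUS = TAG Add2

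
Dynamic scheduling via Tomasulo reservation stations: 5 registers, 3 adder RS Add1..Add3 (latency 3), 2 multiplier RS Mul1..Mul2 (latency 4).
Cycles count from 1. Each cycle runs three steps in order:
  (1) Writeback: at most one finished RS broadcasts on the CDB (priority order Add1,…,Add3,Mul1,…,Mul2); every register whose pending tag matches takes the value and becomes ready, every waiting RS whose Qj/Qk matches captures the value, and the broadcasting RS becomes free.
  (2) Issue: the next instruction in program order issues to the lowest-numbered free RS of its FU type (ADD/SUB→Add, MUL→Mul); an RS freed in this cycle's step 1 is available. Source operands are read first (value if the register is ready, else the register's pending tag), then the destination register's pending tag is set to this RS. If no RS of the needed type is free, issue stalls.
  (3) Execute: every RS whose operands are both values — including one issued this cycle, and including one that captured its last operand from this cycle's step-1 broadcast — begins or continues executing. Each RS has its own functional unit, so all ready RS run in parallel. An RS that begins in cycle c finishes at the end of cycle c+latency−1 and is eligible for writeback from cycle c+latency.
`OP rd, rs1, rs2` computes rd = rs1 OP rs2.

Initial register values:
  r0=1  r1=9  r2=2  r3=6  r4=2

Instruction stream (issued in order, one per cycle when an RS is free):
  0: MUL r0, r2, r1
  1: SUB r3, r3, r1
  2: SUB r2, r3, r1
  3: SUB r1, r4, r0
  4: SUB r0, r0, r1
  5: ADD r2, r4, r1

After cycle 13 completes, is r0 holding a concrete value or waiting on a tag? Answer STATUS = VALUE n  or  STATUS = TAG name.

c1: issue MUL r0<-Mul1 | r0:Mul1,r1:9,r2:2,r3:6,r4:2
c2: issue SUB r3<-Add1 | r0:Mul1,r1:9,r2:2,r3:Add1,r4:2
c3: issue SUB r2<-Add2 | r0:Mul1,r1:9,r2:Add2,r3:Add1,r4:2
c4: issue SUB r1<-Add3 | r0:Mul1,r1:Add3,r2:Add2,r3:Add1,r4:2
c5: CDB Add1=-3; issue SUB r0<-Add1 | r0:Add1,r1:Add3,r2:Add2,r3:-3,r4:2
c6: CDB Mul1=18; stall | r0:Add1,r1:Add3,r2:Add2,r3:-3,r4:2
c7: stall | r0:Add1,r1:Add3,r2:Add2,r3:-3,r4:2
c8: CDB Add2=-12; issue ADD r2<-Add2 | r0:Add1,r1:Add3,r2:Add2,r3:-3,r4:2
c9: CDB Add3=-16 | r0:Add1,r1:-16,r2:Add2,r3:-3,r4:2
c10: - | r0:Add1,r1:-16,r2:Add2,r3:-3,r4:2
c11: - | r0:Add1,r1:-16,r2:Add2,r3:-3,r4:2
c12: CDB Add1=34 | r0:34,r1:-16,r2:Add2,r3:-3,r4:2
c13: CDB Add2=-14 | r0:34,r1:-16,r2:-14,r3:-3,r4:2

STATUS = VALUE 34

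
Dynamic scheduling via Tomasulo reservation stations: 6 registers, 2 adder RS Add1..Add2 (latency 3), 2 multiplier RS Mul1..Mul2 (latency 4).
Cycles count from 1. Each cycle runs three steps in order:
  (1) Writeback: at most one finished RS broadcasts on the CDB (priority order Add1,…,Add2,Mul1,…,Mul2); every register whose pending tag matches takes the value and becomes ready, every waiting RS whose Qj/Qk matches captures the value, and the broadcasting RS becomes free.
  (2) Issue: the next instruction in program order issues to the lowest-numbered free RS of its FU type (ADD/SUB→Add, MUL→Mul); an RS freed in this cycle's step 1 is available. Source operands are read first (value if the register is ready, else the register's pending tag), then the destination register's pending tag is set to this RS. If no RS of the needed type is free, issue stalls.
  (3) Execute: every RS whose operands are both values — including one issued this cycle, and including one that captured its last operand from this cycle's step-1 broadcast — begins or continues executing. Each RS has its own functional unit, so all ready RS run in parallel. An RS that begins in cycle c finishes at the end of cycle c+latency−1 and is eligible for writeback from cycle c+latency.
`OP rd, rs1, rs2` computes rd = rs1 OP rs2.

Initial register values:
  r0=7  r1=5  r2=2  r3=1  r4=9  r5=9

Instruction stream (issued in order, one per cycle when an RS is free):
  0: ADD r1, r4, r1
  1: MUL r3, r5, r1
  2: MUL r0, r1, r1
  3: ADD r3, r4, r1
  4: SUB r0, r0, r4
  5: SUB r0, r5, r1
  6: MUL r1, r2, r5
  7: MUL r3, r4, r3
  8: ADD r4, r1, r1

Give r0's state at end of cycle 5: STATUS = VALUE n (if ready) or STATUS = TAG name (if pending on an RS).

STATUS = TAG Add2

  c1: issue ADD r1<-Add1  regs: r0:7,r1:Add1,r2:2,r3:1,r4:9,r5:9
  c2: issue MUL r3<-Mul1  regs: r0:7,r1:Add1,r2:2,r3:Mul1,r4:9,r5:9
  c3: issue MUL r0<-Mul2  regs: r0:Mul2,r1:Add1,r2:2,r3:Mul1,r4:9,r5:9
  c4: CDB Add1=14; issue ADD r3<-Add1  regs: r0:Mul2,r1:14,r2:2,r3:Add1,r4:9,r5:9
  c5: issue SUB r0<-Add2  regs: r0:Add2,r1:14,r2:2,r3:Add1,r4:9,r5:9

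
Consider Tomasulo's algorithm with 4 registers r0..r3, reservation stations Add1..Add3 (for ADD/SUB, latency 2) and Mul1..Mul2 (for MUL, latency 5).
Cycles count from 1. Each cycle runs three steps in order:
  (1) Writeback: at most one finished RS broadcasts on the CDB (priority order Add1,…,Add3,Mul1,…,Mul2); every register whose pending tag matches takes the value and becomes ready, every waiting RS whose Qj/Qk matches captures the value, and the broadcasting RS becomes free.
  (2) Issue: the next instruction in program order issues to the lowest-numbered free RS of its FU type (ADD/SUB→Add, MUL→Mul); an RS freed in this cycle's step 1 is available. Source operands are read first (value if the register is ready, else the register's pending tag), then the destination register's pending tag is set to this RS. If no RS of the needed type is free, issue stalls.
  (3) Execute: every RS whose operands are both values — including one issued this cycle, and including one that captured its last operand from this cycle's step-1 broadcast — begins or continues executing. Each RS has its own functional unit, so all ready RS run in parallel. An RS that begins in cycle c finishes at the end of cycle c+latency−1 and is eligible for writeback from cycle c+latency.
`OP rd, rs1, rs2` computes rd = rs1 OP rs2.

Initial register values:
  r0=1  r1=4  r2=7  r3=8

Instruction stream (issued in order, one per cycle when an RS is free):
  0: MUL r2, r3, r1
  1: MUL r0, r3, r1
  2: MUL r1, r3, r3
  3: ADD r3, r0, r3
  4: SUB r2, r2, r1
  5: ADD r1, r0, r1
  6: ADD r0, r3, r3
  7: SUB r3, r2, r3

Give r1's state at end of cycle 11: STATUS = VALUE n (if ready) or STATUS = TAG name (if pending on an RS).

STATUS = TAG Add1

cycle 1: issue MUL r2<-Mul1 // r0:1,r1:4,r2:Mul1,r3:8
cycle 2: issue MUL r0<-Mul2 // r0:Mul2,r1:4,r2:Mul1,r3:8
cycle 3: stall // r0:Mul2,r1:4,r2:Mul1,r3:8
cycle 4: stall // r0:Mul2,r1:4,r2:Mul1,r3:8
cycle 5: stall // r0:Mul2,r1:4,r2:Mul1,r3:8
cycle 6: CDB Mul1=32; issue MUL r1<-Mul1 // r0:Mul2,r1:Mul1,r2:32,r3:8
cycle 7: CDB Mul2=32; issue ADD r3<-Add1 // r0:32,r1:Mul1,r2:32,r3:Add1
cycle 8: issue SUB r2<-Add2 // r0:32,r1:Mul1,r2:Add2,r3:Add1
cycle 9: CDB Add1=40; issue ADD r1<-Add1 // r0:32,r1:Add1,r2:Add2,r3:40
cycle 10: issue ADD r0<-Add3 // r0:Add3,r1:Add1,r2:Add2,r3:40
cycle 11: CDB Mul1=64; stall // r0:Add3,r1:Add1,r2:Add2,r3:40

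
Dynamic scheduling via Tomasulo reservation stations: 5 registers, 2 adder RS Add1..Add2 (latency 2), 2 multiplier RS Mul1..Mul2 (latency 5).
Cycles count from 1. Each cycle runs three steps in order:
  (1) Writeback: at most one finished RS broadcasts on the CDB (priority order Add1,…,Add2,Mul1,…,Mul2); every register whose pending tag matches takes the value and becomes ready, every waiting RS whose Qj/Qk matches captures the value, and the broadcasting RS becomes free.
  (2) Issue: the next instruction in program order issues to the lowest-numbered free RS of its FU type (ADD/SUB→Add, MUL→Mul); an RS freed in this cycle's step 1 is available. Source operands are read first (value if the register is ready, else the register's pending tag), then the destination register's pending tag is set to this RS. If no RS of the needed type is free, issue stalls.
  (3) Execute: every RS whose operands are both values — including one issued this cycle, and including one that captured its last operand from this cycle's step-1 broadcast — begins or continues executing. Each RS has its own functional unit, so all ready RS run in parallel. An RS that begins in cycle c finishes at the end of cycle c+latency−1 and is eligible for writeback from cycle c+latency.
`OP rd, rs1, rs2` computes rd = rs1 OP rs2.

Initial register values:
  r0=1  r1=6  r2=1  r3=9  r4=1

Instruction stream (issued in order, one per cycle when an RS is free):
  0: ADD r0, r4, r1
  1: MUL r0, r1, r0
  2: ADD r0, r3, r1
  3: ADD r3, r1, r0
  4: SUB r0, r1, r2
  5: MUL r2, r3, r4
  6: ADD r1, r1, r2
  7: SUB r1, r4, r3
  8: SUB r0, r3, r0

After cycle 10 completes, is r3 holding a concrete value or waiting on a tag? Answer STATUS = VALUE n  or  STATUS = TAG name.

STATUS = VALUE 21

  c1: issue ADD r0<-Add1  regs: r0:Add1,r1:6,r2:1,r3:9,r4:1
  c2: issue MUL r0<-Mul1  regs: r0:Mul1,r1:6,r2:1,r3:9,r4:1
  c3: CDB Add1=7; issue ADD r0<-Add1  regs: r0:Add1,r1:6,r2:1,r3:9,r4:1
  c4: issue ADD r3<-Add2  regs: r0:Add1,r1:6,r2:1,r3:Add2,r4:1
  c5: CDB Add1=15; issue SUB r0<-Add1  regs: r0:Add1,r1:6,r2:1,r3:Add2,r4:1
  c6: issue MUL r2<-Mul2  regs: r0:Add1,r1:6,r2:Mul2,r3:Add2,r4:1
  c7: CDB Add1=5; issue ADD r1<-Add1  regs: r0:5,r1:Add1,r2:Mul2,r3:Add2,r4:1
  c8: CDB Add2=21; issue SUB r1<-Add2  regs: r0:5,r1:Add2,r2:Mul2,r3:21,r4:1
  c9: CDB Mul1=42; stall  regs: r0:5,r1:Add2,r2:Mul2,r3:21,r4:1
  c10: CDB Add2=-20; issue SUB r0<-Add2  regs: r0:Add2,r1:-20,r2:Mul2,r3:21,r4:1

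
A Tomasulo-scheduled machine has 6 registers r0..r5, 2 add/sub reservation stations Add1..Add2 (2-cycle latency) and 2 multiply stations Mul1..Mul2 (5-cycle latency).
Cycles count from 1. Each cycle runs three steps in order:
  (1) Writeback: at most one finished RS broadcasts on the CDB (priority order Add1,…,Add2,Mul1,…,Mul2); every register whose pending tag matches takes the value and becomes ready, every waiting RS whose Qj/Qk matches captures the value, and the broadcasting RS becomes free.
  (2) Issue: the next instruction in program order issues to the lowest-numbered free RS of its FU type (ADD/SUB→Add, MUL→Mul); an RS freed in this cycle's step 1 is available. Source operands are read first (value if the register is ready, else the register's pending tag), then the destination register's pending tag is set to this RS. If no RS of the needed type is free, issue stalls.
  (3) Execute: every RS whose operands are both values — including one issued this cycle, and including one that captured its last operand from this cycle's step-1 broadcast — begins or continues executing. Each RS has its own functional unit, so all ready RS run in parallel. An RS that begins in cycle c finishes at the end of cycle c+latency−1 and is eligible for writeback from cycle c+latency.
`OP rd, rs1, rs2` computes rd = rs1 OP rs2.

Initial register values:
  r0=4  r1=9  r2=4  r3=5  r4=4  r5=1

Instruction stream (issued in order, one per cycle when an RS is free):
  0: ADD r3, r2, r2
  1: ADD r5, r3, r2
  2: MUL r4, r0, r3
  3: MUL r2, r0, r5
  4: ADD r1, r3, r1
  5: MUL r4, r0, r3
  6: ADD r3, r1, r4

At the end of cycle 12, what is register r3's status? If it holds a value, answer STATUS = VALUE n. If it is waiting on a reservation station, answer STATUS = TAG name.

  c1: issue ADD r3<-Add1  regs: r0:4,r1:9,r2:4,r3:Add1,r4:4,r5:1
  c2: issue ADD r5<-Add2  regs: r0:4,r1:9,r2:4,r3:Add1,r4:4,r5:Add2
  c3: CDB Add1=8; issue MUL r4<-Mul1  regs: r0:4,r1:9,r2:4,r3:8,r4:Mul1,r5:Add2
  c4: issue MUL r2<-Mul2  regs: r0:4,r1:9,r2:Mul2,r3:8,r4:Mul1,r5:Add2
  c5: CDB Add2=12; issue ADD r1<-Add1  regs: r0:4,r1:Add1,r2:Mul2,r3:8,r4:Mul1,r5:12
  c6: stall  regs: r0:4,r1:Add1,r2:Mul2,r3:8,r4:Mul1,r5:12
  c7: CDB Add1=17; stall  regs: r0:4,r1:17,r2:Mul2,r3:8,r4:Mul1,r5:12
  c8: CDB Mul1=32; issue MUL r4<-Mul1  regs: r0:4,r1:17,r2:Mul2,r3:8,r4:Mul1,r5:12
  c9: issue ADD r3<-Add1  regs: r0:4,r1:17,r2:Mul2,r3:Add1,r4:Mul1,r5:12
  c10: CDB Mul2=48  regs: r0:4,r1:17,r2:48,r3:Add1,r4:Mul1,r5:12
  c11: -  regs: r0:4,r1:17,r2:48,r3:Add1,r4:Mul1,r5:12
  c12: -  regs: r0:4,r1:17,r2:48,r3:Add1,r4:Mul1,r5:12

STATUS = TAG Add1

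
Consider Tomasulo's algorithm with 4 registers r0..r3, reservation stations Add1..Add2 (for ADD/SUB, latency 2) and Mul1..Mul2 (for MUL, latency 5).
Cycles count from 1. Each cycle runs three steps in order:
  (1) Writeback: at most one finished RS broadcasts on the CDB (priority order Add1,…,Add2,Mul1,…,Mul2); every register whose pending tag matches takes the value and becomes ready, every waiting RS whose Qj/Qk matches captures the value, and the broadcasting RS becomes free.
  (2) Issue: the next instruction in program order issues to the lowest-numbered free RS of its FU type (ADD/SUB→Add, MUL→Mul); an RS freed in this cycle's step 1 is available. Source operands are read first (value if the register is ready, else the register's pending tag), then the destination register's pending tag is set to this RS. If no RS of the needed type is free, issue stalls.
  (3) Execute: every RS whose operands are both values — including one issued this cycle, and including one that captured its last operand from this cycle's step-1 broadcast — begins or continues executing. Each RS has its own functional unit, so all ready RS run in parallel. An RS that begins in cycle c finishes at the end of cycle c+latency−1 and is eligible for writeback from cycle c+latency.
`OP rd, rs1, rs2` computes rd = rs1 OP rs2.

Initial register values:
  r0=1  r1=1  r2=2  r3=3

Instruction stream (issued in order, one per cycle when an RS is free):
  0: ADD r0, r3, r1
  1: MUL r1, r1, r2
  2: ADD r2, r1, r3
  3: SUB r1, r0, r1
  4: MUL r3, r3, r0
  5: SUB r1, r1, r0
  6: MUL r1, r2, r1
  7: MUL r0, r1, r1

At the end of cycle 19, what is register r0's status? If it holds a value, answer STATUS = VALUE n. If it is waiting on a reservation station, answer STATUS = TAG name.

  c1: issue ADD r0<-Add1  regs: r0:Add1,r1:1,r2:2,r3:3
  c2: issue MUL r1<-Mul1  regs: r0:Add1,r1:Mul1,r2:2,r3:3
  c3: CDB Add1=4; issue ADD r2<-Add1  regs: r0:4,r1:Mul1,r2:Add1,r3:3
  c4: issue SUB r1<-Add2  regs: r0:4,r1:Add2,r2:Add1,r3:3
  c5: issue MUL r3<-Mul2  regs: r0:4,r1:Add2,r2:Add1,r3:Mul2
  c6: stall  regs: r0:4,r1:Add2,r2:Add1,r3:Mul2
  c7: CDB Mul1=2; stall  regs: r0:4,r1:Add2,r2:Add1,r3:Mul2
  c8: stall  regs: r0:4,r1:Add2,r2:Add1,r3:Mul2
  c9: CDB Add1=5; issue SUB r1<-Add1  regs: r0:4,r1:Add1,r2:5,r3:Mul2
  c10: CDB Add2=2; issue MUL r1<-Mul1  regs: r0:4,r1:Mul1,r2:5,r3:Mul2
  c11: CDB Mul2=12; issue MUL r0<-Mul2  regs: r0:Mul2,r1:Mul1,r2:5,r3:12
  c12: CDB Add1=-2  regs: r0:Mul2,r1:Mul1,r2:5,r3:12
  c13: -  regs: r0:Mul2,r1:Mul1,r2:5,r3:12
  c14: -  regs: r0:Mul2,r1:Mul1,r2:5,r3:12
  c15: -  regs: r0:Mul2,r1:Mul1,r2:5,r3:12
  c16: -  regs: r0:Mul2,r1:Mul1,r2:5,r3:12
  c17: CDB Mul1=-10  regs: r0:Mul2,r1:-10,r2:5,r3:12
  c18: -  regs: r0:Mul2,r1:-10,r2:5,r3:12
  c19: -  regs: r0:Mul2,r1:-10,r2:5,r3:12

STATUS = TAG Mul2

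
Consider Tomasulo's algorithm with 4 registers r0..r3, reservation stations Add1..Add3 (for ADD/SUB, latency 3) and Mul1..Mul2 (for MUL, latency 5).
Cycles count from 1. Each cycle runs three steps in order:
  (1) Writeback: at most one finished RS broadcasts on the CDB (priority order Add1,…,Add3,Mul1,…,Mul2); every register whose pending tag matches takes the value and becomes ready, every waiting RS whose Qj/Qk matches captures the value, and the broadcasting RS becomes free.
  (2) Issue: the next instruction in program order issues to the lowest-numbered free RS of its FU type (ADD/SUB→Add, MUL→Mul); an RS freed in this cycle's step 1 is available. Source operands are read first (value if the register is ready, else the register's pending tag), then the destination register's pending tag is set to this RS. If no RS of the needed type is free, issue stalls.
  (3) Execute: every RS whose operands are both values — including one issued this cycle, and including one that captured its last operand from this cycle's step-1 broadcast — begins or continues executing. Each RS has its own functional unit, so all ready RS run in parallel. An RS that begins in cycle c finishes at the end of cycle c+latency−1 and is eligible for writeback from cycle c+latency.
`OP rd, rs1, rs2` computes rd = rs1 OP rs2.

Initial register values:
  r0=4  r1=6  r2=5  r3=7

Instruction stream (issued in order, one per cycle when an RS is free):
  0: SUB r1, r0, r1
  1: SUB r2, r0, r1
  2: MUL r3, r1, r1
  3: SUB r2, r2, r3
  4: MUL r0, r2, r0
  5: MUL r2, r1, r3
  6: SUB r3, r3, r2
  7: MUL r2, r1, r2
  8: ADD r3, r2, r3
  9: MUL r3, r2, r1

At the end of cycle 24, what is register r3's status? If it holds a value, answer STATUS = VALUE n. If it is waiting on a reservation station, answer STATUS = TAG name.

c1: issue SUB r1<-Add1 | r0:4,r1:Add1,r2:5,r3:7
c2: issue SUB r2<-Add2 | r0:4,r1:Add1,r2:Add2,r3:7
c3: issue MUL r3<-Mul1 | r0:4,r1:Add1,r2:Add2,r3:Mul1
c4: CDB Add1=-2; issue SUB r2<-Add1 | r0:4,r1:-2,r2:Add1,r3:Mul1
c5: issue MUL r0<-Mul2 | r0:Mul2,r1:-2,r2:Add1,r3:Mul1
c6: stall | r0:Mul2,r1:-2,r2:Add1,r3:Mul1
c7: CDB Add2=6; stall | r0:Mul2,r1:-2,r2:Add1,r3:Mul1
c8: stall | r0:Mul2,r1:-2,r2:Add1,r3:Mul1
c9: CDB Mul1=4; issue MUL r2<-Mul1 | r0:Mul2,r1:-2,r2:Mul1,r3:4
c10: issue SUB r3<-Add2 | r0:Mul2,r1:-2,r2:Mul1,r3:Add2
c11: stall | r0:Mul2,r1:-2,r2:Mul1,r3:Add2
c12: CDB Add1=2; stall | r0:Mul2,r1:-2,r2:Mul1,r3:Add2
c13: stall | r0:Mul2,r1:-2,r2:Mul1,r3:Add2
c14: CDB Mul1=-8; issue MUL r2<-Mul1 | r0:Mul2,r1:-2,r2:Mul1,r3:Add2
c15: issue ADD r3<-Add1 | r0:Mul2,r1:-2,r2:Mul1,r3:Add1
c16: stall | r0:Mul2,r1:-2,r2:Mul1,r3:Add1
c17: CDB Add2=12; stall | r0:Mul2,r1:-2,r2:Mul1,r3:Add1
c18: CDB Mul2=8; issue MUL r3<-Mul2 | r0:8,r1:-2,r2:Mul1,r3:Mul2
c19: CDB Mul1=16 | r0:8,r1:-2,r2:16,r3:Mul2
c20: - | r0:8,r1:-2,r2:16,r3:Mul2
c21: - | r0:8,r1:-2,r2:16,r3:Mul2
c22: CDB Add1=28 | r0:8,r1:-2,r2:16,r3:Mul2
c23: - | r0:8,r1:-2,r2:16,r3:Mul2
c24: CDB Mul2=-32 | r0:8,r1:-2,r2:16,r3:-32

STATUS = VALUE -32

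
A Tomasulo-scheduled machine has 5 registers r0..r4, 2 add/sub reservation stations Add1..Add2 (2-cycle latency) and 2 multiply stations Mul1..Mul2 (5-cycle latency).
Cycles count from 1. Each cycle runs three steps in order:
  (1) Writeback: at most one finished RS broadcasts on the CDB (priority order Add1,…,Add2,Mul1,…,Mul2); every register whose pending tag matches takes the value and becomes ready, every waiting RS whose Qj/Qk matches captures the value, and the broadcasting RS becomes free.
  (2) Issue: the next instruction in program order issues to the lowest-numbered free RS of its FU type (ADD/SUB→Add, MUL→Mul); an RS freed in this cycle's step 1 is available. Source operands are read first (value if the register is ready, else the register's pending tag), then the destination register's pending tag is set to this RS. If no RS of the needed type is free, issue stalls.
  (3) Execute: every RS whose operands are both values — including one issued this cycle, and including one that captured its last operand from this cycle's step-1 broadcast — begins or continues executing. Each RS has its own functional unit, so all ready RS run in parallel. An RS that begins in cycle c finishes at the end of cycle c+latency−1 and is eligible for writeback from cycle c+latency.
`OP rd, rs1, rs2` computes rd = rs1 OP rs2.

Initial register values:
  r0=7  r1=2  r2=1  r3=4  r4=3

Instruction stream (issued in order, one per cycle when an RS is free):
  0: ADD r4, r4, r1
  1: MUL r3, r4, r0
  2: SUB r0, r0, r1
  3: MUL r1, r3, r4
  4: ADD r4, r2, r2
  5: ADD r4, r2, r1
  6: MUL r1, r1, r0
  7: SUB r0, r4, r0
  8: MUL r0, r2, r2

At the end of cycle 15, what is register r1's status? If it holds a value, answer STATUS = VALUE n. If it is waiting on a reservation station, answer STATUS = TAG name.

STATUS = TAG Mul1

cycle 1: issue ADD r4<-Add1 // r0:7,r1:2,r2:1,r3:4,r4:Add1
cycle 2: issue MUL r3<-Mul1 // r0:7,r1:2,r2:1,r3:Mul1,r4:Add1
cycle 3: CDB Add1=5; issue SUB r0<-Add1 // r0:Add1,r1:2,r2:1,r3:Mul1,r4:5
cycle 4: issue MUL r1<-Mul2 // r0:Add1,r1:Mul2,r2:1,r3:Mul1,r4:5
cycle 5: CDB Add1=5; issue ADD r4<-Add1 // r0:5,r1:Mul2,r2:1,r3:Mul1,r4:Add1
cycle 6: issue ADD r4<-Add2 // r0:5,r1:Mul2,r2:1,r3:Mul1,r4:Add2
cycle 7: CDB Add1=2; stall // r0:5,r1:Mul2,r2:1,r3:Mul1,r4:Add2
cycle 8: CDB Mul1=35; issue MUL r1<-Mul1 // r0:5,r1:Mul1,r2:1,r3:35,r4:Add2
cycle 9: issue SUB r0<-Add1 // r0:Add1,r1:Mul1,r2:1,r3:35,r4:Add2
cycle 10: stall // r0:Add1,r1:Mul1,r2:1,r3:35,r4:Add2
cycle 11: stall // r0:Add1,r1:Mul1,r2:1,r3:35,r4:Add2
cycle 12: stall // r0:Add1,r1:Mul1,r2:1,r3:35,r4:Add2
cycle 13: CDB Mul2=175; issue MUL r0<-Mul2 // r0:Mul2,r1:Mul1,r2:1,r3:35,r4:Add2
cycle 14: - // r0:Mul2,r1:Mul1,r2:1,r3:35,r4:Add2
cycle 15: CDB Add2=176 // r0:Mul2,r1:Mul1,r2:1,r3:35,r4:176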